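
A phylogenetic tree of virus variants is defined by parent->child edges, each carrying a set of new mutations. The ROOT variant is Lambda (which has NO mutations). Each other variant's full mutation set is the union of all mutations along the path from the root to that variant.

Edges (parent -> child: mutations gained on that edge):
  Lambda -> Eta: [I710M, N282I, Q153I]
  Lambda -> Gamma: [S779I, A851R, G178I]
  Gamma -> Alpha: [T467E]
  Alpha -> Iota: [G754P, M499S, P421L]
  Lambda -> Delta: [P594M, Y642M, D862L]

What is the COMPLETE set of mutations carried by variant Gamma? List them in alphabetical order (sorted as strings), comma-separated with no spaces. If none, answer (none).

At Lambda: gained [] -> total []
At Gamma: gained ['S779I', 'A851R', 'G178I'] -> total ['A851R', 'G178I', 'S779I']

Answer: A851R,G178I,S779I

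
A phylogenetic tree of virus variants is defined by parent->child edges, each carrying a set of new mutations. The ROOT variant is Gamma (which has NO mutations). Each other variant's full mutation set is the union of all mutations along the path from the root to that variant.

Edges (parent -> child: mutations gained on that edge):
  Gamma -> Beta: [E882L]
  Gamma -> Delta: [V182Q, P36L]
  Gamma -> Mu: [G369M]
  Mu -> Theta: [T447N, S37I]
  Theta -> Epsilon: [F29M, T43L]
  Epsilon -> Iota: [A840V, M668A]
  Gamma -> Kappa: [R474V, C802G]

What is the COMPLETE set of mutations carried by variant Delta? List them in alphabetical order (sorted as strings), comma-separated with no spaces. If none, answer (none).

Answer: P36L,V182Q

Derivation:
At Gamma: gained [] -> total []
At Delta: gained ['V182Q', 'P36L'] -> total ['P36L', 'V182Q']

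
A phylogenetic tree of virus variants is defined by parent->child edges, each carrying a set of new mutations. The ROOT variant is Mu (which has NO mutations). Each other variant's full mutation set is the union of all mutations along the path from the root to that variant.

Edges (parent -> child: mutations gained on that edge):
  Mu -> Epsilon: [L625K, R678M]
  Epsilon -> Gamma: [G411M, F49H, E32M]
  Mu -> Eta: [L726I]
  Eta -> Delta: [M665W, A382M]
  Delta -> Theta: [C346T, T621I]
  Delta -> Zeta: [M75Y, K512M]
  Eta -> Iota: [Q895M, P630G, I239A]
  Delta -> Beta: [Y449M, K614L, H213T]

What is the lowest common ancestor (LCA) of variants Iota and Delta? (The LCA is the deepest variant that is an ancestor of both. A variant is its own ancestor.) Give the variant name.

Answer: Eta

Derivation:
Path from root to Iota: Mu -> Eta -> Iota
  ancestors of Iota: {Mu, Eta, Iota}
Path from root to Delta: Mu -> Eta -> Delta
  ancestors of Delta: {Mu, Eta, Delta}
Common ancestors: {Mu, Eta}
Walk up from Delta: Delta (not in ancestors of Iota), Eta (in ancestors of Iota), Mu (in ancestors of Iota)
Deepest common ancestor (LCA) = Eta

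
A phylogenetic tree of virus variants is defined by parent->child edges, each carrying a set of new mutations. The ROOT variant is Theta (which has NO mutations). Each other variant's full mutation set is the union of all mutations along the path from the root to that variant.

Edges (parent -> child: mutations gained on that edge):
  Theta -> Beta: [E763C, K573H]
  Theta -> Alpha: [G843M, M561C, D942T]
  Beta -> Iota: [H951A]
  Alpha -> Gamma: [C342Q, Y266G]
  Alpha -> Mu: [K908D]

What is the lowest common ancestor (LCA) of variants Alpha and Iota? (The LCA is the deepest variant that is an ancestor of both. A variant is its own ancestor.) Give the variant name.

Answer: Theta

Derivation:
Path from root to Alpha: Theta -> Alpha
  ancestors of Alpha: {Theta, Alpha}
Path from root to Iota: Theta -> Beta -> Iota
  ancestors of Iota: {Theta, Beta, Iota}
Common ancestors: {Theta}
Walk up from Iota: Iota (not in ancestors of Alpha), Beta (not in ancestors of Alpha), Theta (in ancestors of Alpha)
Deepest common ancestor (LCA) = Theta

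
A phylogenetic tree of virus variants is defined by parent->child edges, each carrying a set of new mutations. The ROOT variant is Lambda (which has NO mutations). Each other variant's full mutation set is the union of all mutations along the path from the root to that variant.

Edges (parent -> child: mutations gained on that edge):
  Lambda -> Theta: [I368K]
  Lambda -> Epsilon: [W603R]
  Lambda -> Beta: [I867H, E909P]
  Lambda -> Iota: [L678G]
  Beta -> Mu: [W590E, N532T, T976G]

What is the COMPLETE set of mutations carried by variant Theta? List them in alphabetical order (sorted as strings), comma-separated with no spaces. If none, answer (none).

At Lambda: gained [] -> total []
At Theta: gained ['I368K'] -> total ['I368K']

Answer: I368K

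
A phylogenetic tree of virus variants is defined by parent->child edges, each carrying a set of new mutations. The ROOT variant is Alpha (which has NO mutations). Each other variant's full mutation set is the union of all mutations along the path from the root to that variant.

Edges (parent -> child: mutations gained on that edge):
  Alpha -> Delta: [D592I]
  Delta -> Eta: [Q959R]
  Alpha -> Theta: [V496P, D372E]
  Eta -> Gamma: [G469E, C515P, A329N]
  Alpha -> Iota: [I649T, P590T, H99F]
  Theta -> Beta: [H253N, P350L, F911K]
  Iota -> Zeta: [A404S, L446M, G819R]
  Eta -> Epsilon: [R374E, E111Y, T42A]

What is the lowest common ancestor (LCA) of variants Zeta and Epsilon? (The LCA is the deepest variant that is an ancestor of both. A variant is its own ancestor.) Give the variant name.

Path from root to Zeta: Alpha -> Iota -> Zeta
  ancestors of Zeta: {Alpha, Iota, Zeta}
Path from root to Epsilon: Alpha -> Delta -> Eta -> Epsilon
  ancestors of Epsilon: {Alpha, Delta, Eta, Epsilon}
Common ancestors: {Alpha}
Walk up from Epsilon: Epsilon (not in ancestors of Zeta), Eta (not in ancestors of Zeta), Delta (not in ancestors of Zeta), Alpha (in ancestors of Zeta)
Deepest common ancestor (LCA) = Alpha

Answer: Alpha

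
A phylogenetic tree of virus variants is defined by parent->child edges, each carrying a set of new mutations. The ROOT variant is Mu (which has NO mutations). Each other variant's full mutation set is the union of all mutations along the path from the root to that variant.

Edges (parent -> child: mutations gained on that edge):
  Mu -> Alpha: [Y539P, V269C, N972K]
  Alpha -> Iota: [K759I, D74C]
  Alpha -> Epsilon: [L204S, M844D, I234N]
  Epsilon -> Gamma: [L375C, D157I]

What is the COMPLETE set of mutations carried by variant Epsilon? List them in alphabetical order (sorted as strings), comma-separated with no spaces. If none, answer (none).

At Mu: gained [] -> total []
At Alpha: gained ['Y539P', 'V269C', 'N972K'] -> total ['N972K', 'V269C', 'Y539P']
At Epsilon: gained ['L204S', 'M844D', 'I234N'] -> total ['I234N', 'L204S', 'M844D', 'N972K', 'V269C', 'Y539P']

Answer: I234N,L204S,M844D,N972K,V269C,Y539P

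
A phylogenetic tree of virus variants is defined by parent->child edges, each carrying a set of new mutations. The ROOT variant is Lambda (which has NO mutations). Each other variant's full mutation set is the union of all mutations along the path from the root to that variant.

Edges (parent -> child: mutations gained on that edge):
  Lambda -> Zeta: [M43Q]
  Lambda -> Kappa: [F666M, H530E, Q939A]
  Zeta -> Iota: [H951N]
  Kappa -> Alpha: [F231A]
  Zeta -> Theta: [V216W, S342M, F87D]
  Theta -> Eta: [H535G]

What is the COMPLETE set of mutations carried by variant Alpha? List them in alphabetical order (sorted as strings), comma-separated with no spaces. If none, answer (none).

At Lambda: gained [] -> total []
At Kappa: gained ['F666M', 'H530E', 'Q939A'] -> total ['F666M', 'H530E', 'Q939A']
At Alpha: gained ['F231A'] -> total ['F231A', 'F666M', 'H530E', 'Q939A']

Answer: F231A,F666M,H530E,Q939A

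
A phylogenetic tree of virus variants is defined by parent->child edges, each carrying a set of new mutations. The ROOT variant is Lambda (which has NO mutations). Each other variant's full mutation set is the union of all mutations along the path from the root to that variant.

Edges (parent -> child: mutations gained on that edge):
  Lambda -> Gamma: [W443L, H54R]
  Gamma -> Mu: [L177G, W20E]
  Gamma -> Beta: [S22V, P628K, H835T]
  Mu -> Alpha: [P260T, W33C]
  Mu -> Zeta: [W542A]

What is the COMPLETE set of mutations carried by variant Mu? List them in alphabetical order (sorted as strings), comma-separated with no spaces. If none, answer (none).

At Lambda: gained [] -> total []
At Gamma: gained ['W443L', 'H54R'] -> total ['H54R', 'W443L']
At Mu: gained ['L177G', 'W20E'] -> total ['H54R', 'L177G', 'W20E', 'W443L']

Answer: H54R,L177G,W20E,W443L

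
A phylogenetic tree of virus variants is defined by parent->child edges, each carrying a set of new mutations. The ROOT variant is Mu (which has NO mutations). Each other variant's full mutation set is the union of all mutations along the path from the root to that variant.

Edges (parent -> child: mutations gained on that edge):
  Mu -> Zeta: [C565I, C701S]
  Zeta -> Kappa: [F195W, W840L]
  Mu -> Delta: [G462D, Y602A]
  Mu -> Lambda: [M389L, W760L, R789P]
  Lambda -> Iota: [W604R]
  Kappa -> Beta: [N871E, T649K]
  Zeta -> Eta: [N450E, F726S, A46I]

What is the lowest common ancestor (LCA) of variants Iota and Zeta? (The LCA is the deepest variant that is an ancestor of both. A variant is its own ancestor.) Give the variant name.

Answer: Mu

Derivation:
Path from root to Iota: Mu -> Lambda -> Iota
  ancestors of Iota: {Mu, Lambda, Iota}
Path from root to Zeta: Mu -> Zeta
  ancestors of Zeta: {Mu, Zeta}
Common ancestors: {Mu}
Walk up from Zeta: Zeta (not in ancestors of Iota), Mu (in ancestors of Iota)
Deepest common ancestor (LCA) = Mu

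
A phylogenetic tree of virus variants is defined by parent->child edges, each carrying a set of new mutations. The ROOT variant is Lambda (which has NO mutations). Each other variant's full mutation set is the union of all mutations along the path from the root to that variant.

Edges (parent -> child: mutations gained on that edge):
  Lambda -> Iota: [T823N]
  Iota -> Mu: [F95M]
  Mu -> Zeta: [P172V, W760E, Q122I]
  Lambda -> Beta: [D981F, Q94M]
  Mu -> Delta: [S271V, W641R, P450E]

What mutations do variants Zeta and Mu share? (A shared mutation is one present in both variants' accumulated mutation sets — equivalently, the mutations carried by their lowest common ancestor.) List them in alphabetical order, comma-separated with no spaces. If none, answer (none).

Accumulating mutations along path to Zeta:
  At Lambda: gained [] -> total []
  At Iota: gained ['T823N'] -> total ['T823N']
  At Mu: gained ['F95M'] -> total ['F95M', 'T823N']
  At Zeta: gained ['P172V', 'W760E', 'Q122I'] -> total ['F95M', 'P172V', 'Q122I', 'T823N', 'W760E']
Mutations(Zeta) = ['F95M', 'P172V', 'Q122I', 'T823N', 'W760E']
Accumulating mutations along path to Mu:
  At Lambda: gained [] -> total []
  At Iota: gained ['T823N'] -> total ['T823N']
  At Mu: gained ['F95M'] -> total ['F95M', 'T823N']
Mutations(Mu) = ['F95M', 'T823N']
Intersection: ['F95M', 'P172V', 'Q122I', 'T823N', 'W760E'] ∩ ['F95M', 'T823N'] = ['F95M', 'T823N']

Answer: F95M,T823N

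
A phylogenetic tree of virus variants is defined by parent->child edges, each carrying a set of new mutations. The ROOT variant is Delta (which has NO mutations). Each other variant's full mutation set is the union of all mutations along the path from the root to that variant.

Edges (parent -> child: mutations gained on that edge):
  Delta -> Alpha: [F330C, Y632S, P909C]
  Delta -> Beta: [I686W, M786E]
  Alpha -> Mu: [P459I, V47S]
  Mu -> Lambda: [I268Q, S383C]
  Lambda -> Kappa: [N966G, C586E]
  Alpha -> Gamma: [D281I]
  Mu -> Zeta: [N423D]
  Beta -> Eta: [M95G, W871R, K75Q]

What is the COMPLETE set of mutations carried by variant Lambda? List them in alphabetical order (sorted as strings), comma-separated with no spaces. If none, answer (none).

At Delta: gained [] -> total []
At Alpha: gained ['F330C', 'Y632S', 'P909C'] -> total ['F330C', 'P909C', 'Y632S']
At Mu: gained ['P459I', 'V47S'] -> total ['F330C', 'P459I', 'P909C', 'V47S', 'Y632S']
At Lambda: gained ['I268Q', 'S383C'] -> total ['F330C', 'I268Q', 'P459I', 'P909C', 'S383C', 'V47S', 'Y632S']

Answer: F330C,I268Q,P459I,P909C,S383C,V47S,Y632S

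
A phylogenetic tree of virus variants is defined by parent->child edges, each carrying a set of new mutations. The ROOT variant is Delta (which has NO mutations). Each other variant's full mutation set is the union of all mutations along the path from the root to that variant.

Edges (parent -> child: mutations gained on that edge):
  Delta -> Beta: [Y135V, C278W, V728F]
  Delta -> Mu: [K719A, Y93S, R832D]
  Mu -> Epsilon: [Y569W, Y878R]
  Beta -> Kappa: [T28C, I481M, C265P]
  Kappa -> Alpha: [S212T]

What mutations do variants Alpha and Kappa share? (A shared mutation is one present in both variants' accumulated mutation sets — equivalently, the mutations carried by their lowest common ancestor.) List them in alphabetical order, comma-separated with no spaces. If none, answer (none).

Accumulating mutations along path to Alpha:
  At Delta: gained [] -> total []
  At Beta: gained ['Y135V', 'C278W', 'V728F'] -> total ['C278W', 'V728F', 'Y135V']
  At Kappa: gained ['T28C', 'I481M', 'C265P'] -> total ['C265P', 'C278W', 'I481M', 'T28C', 'V728F', 'Y135V']
  At Alpha: gained ['S212T'] -> total ['C265P', 'C278W', 'I481M', 'S212T', 'T28C', 'V728F', 'Y135V']
Mutations(Alpha) = ['C265P', 'C278W', 'I481M', 'S212T', 'T28C', 'V728F', 'Y135V']
Accumulating mutations along path to Kappa:
  At Delta: gained [] -> total []
  At Beta: gained ['Y135V', 'C278W', 'V728F'] -> total ['C278W', 'V728F', 'Y135V']
  At Kappa: gained ['T28C', 'I481M', 'C265P'] -> total ['C265P', 'C278W', 'I481M', 'T28C', 'V728F', 'Y135V']
Mutations(Kappa) = ['C265P', 'C278W', 'I481M', 'T28C', 'V728F', 'Y135V']
Intersection: ['C265P', 'C278W', 'I481M', 'S212T', 'T28C', 'V728F', 'Y135V'] ∩ ['C265P', 'C278W', 'I481M', 'T28C', 'V728F', 'Y135V'] = ['C265P', 'C278W', 'I481M', 'T28C', 'V728F', 'Y135V']

Answer: C265P,C278W,I481M,T28C,V728F,Y135V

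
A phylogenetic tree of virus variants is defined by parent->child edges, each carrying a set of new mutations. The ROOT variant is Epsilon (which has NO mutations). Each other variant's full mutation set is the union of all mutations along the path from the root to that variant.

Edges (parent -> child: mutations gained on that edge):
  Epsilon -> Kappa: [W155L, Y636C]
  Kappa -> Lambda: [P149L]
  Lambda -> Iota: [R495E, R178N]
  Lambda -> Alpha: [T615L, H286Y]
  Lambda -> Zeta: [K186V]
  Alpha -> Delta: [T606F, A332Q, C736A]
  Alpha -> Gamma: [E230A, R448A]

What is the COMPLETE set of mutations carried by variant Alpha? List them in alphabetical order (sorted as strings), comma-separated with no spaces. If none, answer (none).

Answer: H286Y,P149L,T615L,W155L,Y636C

Derivation:
At Epsilon: gained [] -> total []
At Kappa: gained ['W155L', 'Y636C'] -> total ['W155L', 'Y636C']
At Lambda: gained ['P149L'] -> total ['P149L', 'W155L', 'Y636C']
At Alpha: gained ['T615L', 'H286Y'] -> total ['H286Y', 'P149L', 'T615L', 'W155L', 'Y636C']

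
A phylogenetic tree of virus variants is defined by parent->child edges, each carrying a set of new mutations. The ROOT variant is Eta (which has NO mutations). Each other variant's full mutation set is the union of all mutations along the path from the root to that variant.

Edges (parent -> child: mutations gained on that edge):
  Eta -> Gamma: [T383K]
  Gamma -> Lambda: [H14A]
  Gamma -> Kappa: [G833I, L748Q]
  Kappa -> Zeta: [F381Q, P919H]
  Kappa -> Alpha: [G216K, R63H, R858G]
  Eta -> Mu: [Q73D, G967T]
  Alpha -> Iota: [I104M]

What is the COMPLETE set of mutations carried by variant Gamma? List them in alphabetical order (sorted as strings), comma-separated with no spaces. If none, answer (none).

At Eta: gained [] -> total []
At Gamma: gained ['T383K'] -> total ['T383K']

Answer: T383K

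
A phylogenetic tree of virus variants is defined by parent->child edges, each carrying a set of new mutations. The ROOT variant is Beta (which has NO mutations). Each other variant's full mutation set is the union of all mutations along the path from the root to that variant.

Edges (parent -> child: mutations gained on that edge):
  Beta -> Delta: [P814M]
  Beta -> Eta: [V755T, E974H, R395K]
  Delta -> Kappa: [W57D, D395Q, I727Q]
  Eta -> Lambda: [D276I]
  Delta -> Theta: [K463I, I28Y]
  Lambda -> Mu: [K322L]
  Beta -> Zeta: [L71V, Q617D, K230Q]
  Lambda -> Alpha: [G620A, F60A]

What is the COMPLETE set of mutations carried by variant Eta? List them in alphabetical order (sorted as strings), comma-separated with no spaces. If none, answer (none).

At Beta: gained [] -> total []
At Eta: gained ['V755T', 'E974H', 'R395K'] -> total ['E974H', 'R395K', 'V755T']

Answer: E974H,R395K,V755T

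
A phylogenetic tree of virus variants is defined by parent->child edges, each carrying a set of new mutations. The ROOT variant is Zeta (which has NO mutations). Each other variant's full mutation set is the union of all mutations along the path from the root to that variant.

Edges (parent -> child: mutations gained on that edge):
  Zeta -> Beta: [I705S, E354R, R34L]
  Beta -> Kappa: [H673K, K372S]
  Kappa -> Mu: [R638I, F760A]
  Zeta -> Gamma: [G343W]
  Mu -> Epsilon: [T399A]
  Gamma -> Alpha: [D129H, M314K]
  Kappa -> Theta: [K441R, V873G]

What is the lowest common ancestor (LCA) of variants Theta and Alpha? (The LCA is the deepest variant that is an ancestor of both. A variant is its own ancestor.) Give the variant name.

Path from root to Theta: Zeta -> Beta -> Kappa -> Theta
  ancestors of Theta: {Zeta, Beta, Kappa, Theta}
Path from root to Alpha: Zeta -> Gamma -> Alpha
  ancestors of Alpha: {Zeta, Gamma, Alpha}
Common ancestors: {Zeta}
Walk up from Alpha: Alpha (not in ancestors of Theta), Gamma (not in ancestors of Theta), Zeta (in ancestors of Theta)
Deepest common ancestor (LCA) = Zeta

Answer: Zeta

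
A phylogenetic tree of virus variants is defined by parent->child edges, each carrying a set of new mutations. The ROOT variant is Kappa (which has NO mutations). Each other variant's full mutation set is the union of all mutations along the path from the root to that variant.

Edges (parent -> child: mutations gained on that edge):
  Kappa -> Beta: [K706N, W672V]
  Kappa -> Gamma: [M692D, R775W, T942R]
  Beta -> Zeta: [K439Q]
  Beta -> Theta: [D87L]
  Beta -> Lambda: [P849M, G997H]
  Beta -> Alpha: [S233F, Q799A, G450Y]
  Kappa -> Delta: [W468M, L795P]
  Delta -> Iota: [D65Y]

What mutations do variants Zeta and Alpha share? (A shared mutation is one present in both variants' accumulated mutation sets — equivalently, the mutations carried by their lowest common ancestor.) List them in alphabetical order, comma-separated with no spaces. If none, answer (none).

Answer: K706N,W672V

Derivation:
Accumulating mutations along path to Zeta:
  At Kappa: gained [] -> total []
  At Beta: gained ['K706N', 'W672V'] -> total ['K706N', 'W672V']
  At Zeta: gained ['K439Q'] -> total ['K439Q', 'K706N', 'W672V']
Mutations(Zeta) = ['K439Q', 'K706N', 'W672V']
Accumulating mutations along path to Alpha:
  At Kappa: gained [] -> total []
  At Beta: gained ['K706N', 'W672V'] -> total ['K706N', 'W672V']
  At Alpha: gained ['S233F', 'Q799A', 'G450Y'] -> total ['G450Y', 'K706N', 'Q799A', 'S233F', 'W672V']
Mutations(Alpha) = ['G450Y', 'K706N', 'Q799A', 'S233F', 'W672V']
Intersection: ['K439Q', 'K706N', 'W672V'] ∩ ['G450Y', 'K706N', 'Q799A', 'S233F', 'W672V'] = ['K706N', 'W672V']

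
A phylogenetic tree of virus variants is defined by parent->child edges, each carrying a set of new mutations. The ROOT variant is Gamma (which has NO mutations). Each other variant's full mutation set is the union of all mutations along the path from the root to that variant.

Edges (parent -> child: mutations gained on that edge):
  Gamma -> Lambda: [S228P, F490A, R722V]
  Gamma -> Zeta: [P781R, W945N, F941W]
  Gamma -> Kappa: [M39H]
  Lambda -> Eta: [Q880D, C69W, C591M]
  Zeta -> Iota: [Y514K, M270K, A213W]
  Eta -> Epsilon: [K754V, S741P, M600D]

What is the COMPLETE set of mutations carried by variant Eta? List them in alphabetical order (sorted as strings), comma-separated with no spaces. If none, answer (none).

Answer: C591M,C69W,F490A,Q880D,R722V,S228P

Derivation:
At Gamma: gained [] -> total []
At Lambda: gained ['S228P', 'F490A', 'R722V'] -> total ['F490A', 'R722V', 'S228P']
At Eta: gained ['Q880D', 'C69W', 'C591M'] -> total ['C591M', 'C69W', 'F490A', 'Q880D', 'R722V', 'S228P']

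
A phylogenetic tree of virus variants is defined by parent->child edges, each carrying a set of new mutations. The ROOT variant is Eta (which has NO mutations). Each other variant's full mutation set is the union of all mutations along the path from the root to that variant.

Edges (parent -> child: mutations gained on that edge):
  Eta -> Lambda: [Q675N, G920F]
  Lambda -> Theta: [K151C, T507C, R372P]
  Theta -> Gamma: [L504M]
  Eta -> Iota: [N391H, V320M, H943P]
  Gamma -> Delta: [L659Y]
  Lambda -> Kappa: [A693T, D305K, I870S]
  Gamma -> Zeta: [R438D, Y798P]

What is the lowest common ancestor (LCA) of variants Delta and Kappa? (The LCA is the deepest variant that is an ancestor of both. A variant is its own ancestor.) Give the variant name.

Answer: Lambda

Derivation:
Path from root to Delta: Eta -> Lambda -> Theta -> Gamma -> Delta
  ancestors of Delta: {Eta, Lambda, Theta, Gamma, Delta}
Path from root to Kappa: Eta -> Lambda -> Kappa
  ancestors of Kappa: {Eta, Lambda, Kappa}
Common ancestors: {Eta, Lambda}
Walk up from Kappa: Kappa (not in ancestors of Delta), Lambda (in ancestors of Delta), Eta (in ancestors of Delta)
Deepest common ancestor (LCA) = Lambda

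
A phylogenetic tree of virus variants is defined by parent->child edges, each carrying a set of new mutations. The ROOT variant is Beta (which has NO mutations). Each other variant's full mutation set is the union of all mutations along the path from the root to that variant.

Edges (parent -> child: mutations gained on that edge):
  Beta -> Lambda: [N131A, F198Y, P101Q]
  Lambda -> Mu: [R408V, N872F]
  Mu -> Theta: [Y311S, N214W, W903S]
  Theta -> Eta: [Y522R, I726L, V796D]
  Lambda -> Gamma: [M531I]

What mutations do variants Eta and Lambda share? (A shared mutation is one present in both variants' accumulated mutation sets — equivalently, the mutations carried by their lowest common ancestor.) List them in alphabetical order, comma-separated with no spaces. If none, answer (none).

Accumulating mutations along path to Eta:
  At Beta: gained [] -> total []
  At Lambda: gained ['N131A', 'F198Y', 'P101Q'] -> total ['F198Y', 'N131A', 'P101Q']
  At Mu: gained ['R408V', 'N872F'] -> total ['F198Y', 'N131A', 'N872F', 'P101Q', 'R408V']
  At Theta: gained ['Y311S', 'N214W', 'W903S'] -> total ['F198Y', 'N131A', 'N214W', 'N872F', 'P101Q', 'R408V', 'W903S', 'Y311S']
  At Eta: gained ['Y522R', 'I726L', 'V796D'] -> total ['F198Y', 'I726L', 'N131A', 'N214W', 'N872F', 'P101Q', 'R408V', 'V796D', 'W903S', 'Y311S', 'Y522R']
Mutations(Eta) = ['F198Y', 'I726L', 'N131A', 'N214W', 'N872F', 'P101Q', 'R408V', 'V796D', 'W903S', 'Y311S', 'Y522R']
Accumulating mutations along path to Lambda:
  At Beta: gained [] -> total []
  At Lambda: gained ['N131A', 'F198Y', 'P101Q'] -> total ['F198Y', 'N131A', 'P101Q']
Mutations(Lambda) = ['F198Y', 'N131A', 'P101Q']
Intersection: ['F198Y', 'I726L', 'N131A', 'N214W', 'N872F', 'P101Q', 'R408V', 'V796D', 'W903S', 'Y311S', 'Y522R'] ∩ ['F198Y', 'N131A', 'P101Q'] = ['F198Y', 'N131A', 'P101Q']

Answer: F198Y,N131A,P101Q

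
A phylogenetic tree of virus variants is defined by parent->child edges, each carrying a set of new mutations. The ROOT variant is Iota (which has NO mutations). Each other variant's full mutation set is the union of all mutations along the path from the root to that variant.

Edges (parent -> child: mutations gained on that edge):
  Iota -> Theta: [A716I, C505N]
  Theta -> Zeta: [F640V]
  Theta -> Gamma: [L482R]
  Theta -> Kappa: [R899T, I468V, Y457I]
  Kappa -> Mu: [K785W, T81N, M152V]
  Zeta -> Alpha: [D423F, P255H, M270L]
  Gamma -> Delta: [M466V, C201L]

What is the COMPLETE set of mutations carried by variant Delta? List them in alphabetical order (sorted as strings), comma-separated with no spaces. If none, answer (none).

Answer: A716I,C201L,C505N,L482R,M466V

Derivation:
At Iota: gained [] -> total []
At Theta: gained ['A716I', 'C505N'] -> total ['A716I', 'C505N']
At Gamma: gained ['L482R'] -> total ['A716I', 'C505N', 'L482R']
At Delta: gained ['M466V', 'C201L'] -> total ['A716I', 'C201L', 'C505N', 'L482R', 'M466V']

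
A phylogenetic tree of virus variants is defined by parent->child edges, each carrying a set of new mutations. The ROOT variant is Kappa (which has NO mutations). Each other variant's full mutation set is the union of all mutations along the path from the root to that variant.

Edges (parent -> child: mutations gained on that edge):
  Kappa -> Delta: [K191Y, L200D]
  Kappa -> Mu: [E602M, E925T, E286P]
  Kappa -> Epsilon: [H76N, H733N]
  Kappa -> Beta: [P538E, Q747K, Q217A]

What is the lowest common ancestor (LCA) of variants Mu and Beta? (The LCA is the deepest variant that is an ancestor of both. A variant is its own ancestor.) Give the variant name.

Path from root to Mu: Kappa -> Mu
  ancestors of Mu: {Kappa, Mu}
Path from root to Beta: Kappa -> Beta
  ancestors of Beta: {Kappa, Beta}
Common ancestors: {Kappa}
Walk up from Beta: Beta (not in ancestors of Mu), Kappa (in ancestors of Mu)
Deepest common ancestor (LCA) = Kappa

Answer: Kappa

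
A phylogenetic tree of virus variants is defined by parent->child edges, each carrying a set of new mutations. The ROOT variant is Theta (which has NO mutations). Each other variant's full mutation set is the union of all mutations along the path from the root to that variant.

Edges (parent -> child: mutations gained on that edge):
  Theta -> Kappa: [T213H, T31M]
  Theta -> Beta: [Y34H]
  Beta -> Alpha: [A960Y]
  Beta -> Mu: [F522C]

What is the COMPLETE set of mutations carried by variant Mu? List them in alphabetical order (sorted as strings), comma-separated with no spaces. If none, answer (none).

Answer: F522C,Y34H

Derivation:
At Theta: gained [] -> total []
At Beta: gained ['Y34H'] -> total ['Y34H']
At Mu: gained ['F522C'] -> total ['F522C', 'Y34H']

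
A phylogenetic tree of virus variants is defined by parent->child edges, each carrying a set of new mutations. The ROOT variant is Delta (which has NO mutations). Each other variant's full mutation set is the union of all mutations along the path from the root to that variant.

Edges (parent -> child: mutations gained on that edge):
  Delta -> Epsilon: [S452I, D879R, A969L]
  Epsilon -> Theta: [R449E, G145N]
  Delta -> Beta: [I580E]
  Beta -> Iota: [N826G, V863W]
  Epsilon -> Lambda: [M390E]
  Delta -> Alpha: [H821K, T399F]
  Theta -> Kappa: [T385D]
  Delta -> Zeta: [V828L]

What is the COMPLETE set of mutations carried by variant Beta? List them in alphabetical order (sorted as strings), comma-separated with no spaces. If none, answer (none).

At Delta: gained [] -> total []
At Beta: gained ['I580E'] -> total ['I580E']

Answer: I580E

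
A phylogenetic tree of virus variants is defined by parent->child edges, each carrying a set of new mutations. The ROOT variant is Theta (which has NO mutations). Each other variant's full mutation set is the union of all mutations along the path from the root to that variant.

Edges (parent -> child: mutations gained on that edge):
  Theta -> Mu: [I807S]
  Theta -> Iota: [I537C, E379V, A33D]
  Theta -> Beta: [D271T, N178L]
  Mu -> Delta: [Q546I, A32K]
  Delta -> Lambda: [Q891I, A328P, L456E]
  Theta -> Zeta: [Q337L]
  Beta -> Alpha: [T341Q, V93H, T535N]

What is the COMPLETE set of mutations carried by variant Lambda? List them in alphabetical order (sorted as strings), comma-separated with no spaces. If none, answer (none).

Answer: A328P,A32K,I807S,L456E,Q546I,Q891I

Derivation:
At Theta: gained [] -> total []
At Mu: gained ['I807S'] -> total ['I807S']
At Delta: gained ['Q546I', 'A32K'] -> total ['A32K', 'I807S', 'Q546I']
At Lambda: gained ['Q891I', 'A328P', 'L456E'] -> total ['A328P', 'A32K', 'I807S', 'L456E', 'Q546I', 'Q891I']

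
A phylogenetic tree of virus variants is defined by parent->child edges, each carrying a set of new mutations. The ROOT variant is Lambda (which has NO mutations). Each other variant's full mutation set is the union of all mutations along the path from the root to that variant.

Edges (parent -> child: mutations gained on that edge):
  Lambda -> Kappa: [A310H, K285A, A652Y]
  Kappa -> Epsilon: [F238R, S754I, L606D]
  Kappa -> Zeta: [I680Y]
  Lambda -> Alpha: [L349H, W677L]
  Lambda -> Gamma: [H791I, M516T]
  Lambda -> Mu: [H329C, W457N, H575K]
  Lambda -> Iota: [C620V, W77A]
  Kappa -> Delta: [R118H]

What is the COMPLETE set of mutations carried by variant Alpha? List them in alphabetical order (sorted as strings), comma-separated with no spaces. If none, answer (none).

Answer: L349H,W677L

Derivation:
At Lambda: gained [] -> total []
At Alpha: gained ['L349H', 'W677L'] -> total ['L349H', 'W677L']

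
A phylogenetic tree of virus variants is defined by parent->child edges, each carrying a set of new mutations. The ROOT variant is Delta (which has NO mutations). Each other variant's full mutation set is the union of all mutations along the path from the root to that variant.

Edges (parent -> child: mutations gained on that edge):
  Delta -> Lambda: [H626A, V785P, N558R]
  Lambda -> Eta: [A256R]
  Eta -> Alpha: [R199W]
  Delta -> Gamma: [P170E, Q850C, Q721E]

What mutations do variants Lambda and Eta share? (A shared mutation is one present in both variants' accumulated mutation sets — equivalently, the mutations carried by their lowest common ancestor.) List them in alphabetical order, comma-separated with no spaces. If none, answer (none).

Answer: H626A,N558R,V785P

Derivation:
Accumulating mutations along path to Lambda:
  At Delta: gained [] -> total []
  At Lambda: gained ['H626A', 'V785P', 'N558R'] -> total ['H626A', 'N558R', 'V785P']
Mutations(Lambda) = ['H626A', 'N558R', 'V785P']
Accumulating mutations along path to Eta:
  At Delta: gained [] -> total []
  At Lambda: gained ['H626A', 'V785P', 'N558R'] -> total ['H626A', 'N558R', 'V785P']
  At Eta: gained ['A256R'] -> total ['A256R', 'H626A', 'N558R', 'V785P']
Mutations(Eta) = ['A256R', 'H626A', 'N558R', 'V785P']
Intersection: ['H626A', 'N558R', 'V785P'] ∩ ['A256R', 'H626A', 'N558R', 'V785P'] = ['H626A', 'N558R', 'V785P']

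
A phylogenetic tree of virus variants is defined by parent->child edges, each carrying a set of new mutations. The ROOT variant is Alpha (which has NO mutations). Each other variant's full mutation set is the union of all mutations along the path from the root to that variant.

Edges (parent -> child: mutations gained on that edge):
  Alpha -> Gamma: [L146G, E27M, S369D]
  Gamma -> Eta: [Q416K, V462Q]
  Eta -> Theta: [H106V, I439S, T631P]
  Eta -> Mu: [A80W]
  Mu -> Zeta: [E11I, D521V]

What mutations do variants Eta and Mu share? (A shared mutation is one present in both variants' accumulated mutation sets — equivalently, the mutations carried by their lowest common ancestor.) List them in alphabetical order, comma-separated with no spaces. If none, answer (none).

Answer: E27M,L146G,Q416K,S369D,V462Q

Derivation:
Accumulating mutations along path to Eta:
  At Alpha: gained [] -> total []
  At Gamma: gained ['L146G', 'E27M', 'S369D'] -> total ['E27M', 'L146G', 'S369D']
  At Eta: gained ['Q416K', 'V462Q'] -> total ['E27M', 'L146G', 'Q416K', 'S369D', 'V462Q']
Mutations(Eta) = ['E27M', 'L146G', 'Q416K', 'S369D', 'V462Q']
Accumulating mutations along path to Mu:
  At Alpha: gained [] -> total []
  At Gamma: gained ['L146G', 'E27M', 'S369D'] -> total ['E27M', 'L146G', 'S369D']
  At Eta: gained ['Q416K', 'V462Q'] -> total ['E27M', 'L146G', 'Q416K', 'S369D', 'V462Q']
  At Mu: gained ['A80W'] -> total ['A80W', 'E27M', 'L146G', 'Q416K', 'S369D', 'V462Q']
Mutations(Mu) = ['A80W', 'E27M', 'L146G', 'Q416K', 'S369D', 'V462Q']
Intersection: ['E27M', 'L146G', 'Q416K', 'S369D', 'V462Q'] ∩ ['A80W', 'E27M', 'L146G', 'Q416K', 'S369D', 'V462Q'] = ['E27M', 'L146G', 'Q416K', 'S369D', 'V462Q']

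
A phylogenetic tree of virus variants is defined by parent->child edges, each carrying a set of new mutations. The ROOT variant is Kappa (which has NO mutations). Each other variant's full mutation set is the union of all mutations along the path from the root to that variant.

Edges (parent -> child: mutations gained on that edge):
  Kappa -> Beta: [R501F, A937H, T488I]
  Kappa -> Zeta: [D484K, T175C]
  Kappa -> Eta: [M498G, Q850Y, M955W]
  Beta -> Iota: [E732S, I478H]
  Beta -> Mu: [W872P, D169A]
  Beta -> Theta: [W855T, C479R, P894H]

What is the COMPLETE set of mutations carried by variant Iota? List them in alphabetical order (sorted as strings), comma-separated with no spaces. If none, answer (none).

At Kappa: gained [] -> total []
At Beta: gained ['R501F', 'A937H', 'T488I'] -> total ['A937H', 'R501F', 'T488I']
At Iota: gained ['E732S', 'I478H'] -> total ['A937H', 'E732S', 'I478H', 'R501F', 'T488I']

Answer: A937H,E732S,I478H,R501F,T488I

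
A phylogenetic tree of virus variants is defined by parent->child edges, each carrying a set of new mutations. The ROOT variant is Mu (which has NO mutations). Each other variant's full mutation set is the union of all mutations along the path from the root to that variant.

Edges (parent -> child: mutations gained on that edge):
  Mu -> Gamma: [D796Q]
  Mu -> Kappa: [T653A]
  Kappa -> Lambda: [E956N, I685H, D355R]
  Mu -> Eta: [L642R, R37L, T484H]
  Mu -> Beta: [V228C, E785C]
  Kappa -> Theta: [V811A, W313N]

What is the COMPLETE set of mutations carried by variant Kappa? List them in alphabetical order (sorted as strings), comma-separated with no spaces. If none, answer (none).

Answer: T653A

Derivation:
At Mu: gained [] -> total []
At Kappa: gained ['T653A'] -> total ['T653A']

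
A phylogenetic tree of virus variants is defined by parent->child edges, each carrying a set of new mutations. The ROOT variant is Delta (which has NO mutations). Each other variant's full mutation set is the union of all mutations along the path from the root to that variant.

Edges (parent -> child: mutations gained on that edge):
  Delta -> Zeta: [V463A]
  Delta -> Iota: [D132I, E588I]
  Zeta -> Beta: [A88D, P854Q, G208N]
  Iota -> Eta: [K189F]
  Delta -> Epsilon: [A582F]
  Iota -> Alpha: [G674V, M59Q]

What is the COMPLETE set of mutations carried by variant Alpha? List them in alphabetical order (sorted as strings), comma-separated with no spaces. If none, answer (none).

Answer: D132I,E588I,G674V,M59Q

Derivation:
At Delta: gained [] -> total []
At Iota: gained ['D132I', 'E588I'] -> total ['D132I', 'E588I']
At Alpha: gained ['G674V', 'M59Q'] -> total ['D132I', 'E588I', 'G674V', 'M59Q']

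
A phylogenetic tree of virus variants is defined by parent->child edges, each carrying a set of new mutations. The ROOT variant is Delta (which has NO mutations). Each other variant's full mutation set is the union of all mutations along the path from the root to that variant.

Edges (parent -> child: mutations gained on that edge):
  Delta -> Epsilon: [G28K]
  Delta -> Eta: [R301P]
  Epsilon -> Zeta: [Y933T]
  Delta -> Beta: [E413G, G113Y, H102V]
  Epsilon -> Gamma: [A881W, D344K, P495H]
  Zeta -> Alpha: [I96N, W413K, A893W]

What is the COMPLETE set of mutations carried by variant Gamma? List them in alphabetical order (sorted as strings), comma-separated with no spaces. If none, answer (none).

Answer: A881W,D344K,G28K,P495H

Derivation:
At Delta: gained [] -> total []
At Epsilon: gained ['G28K'] -> total ['G28K']
At Gamma: gained ['A881W', 'D344K', 'P495H'] -> total ['A881W', 'D344K', 'G28K', 'P495H']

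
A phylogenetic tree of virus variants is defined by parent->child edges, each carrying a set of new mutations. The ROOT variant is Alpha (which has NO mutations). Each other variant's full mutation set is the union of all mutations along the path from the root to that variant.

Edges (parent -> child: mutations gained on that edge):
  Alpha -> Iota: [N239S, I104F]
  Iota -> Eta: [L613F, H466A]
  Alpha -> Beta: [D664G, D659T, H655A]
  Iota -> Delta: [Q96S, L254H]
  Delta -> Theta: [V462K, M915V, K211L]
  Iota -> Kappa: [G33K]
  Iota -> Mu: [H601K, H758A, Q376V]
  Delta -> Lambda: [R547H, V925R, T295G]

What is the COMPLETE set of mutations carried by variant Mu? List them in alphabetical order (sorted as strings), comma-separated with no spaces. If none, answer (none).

At Alpha: gained [] -> total []
At Iota: gained ['N239S', 'I104F'] -> total ['I104F', 'N239S']
At Mu: gained ['H601K', 'H758A', 'Q376V'] -> total ['H601K', 'H758A', 'I104F', 'N239S', 'Q376V']

Answer: H601K,H758A,I104F,N239S,Q376V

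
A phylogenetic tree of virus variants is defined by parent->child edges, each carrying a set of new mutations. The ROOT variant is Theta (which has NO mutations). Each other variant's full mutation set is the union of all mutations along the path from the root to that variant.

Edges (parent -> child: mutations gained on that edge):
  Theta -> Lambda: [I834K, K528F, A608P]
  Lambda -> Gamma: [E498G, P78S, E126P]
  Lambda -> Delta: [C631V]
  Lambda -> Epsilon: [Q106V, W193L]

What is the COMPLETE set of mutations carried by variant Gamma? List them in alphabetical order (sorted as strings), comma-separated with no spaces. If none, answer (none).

Answer: A608P,E126P,E498G,I834K,K528F,P78S

Derivation:
At Theta: gained [] -> total []
At Lambda: gained ['I834K', 'K528F', 'A608P'] -> total ['A608P', 'I834K', 'K528F']
At Gamma: gained ['E498G', 'P78S', 'E126P'] -> total ['A608P', 'E126P', 'E498G', 'I834K', 'K528F', 'P78S']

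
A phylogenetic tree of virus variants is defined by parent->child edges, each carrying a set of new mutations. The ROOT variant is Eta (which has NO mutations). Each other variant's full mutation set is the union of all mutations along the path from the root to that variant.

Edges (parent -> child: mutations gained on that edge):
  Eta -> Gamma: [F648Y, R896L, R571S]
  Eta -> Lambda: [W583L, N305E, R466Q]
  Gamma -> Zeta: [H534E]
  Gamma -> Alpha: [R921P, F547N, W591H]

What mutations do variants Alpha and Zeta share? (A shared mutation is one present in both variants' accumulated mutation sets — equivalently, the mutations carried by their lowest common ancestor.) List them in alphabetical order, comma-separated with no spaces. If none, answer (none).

Accumulating mutations along path to Alpha:
  At Eta: gained [] -> total []
  At Gamma: gained ['F648Y', 'R896L', 'R571S'] -> total ['F648Y', 'R571S', 'R896L']
  At Alpha: gained ['R921P', 'F547N', 'W591H'] -> total ['F547N', 'F648Y', 'R571S', 'R896L', 'R921P', 'W591H']
Mutations(Alpha) = ['F547N', 'F648Y', 'R571S', 'R896L', 'R921P', 'W591H']
Accumulating mutations along path to Zeta:
  At Eta: gained [] -> total []
  At Gamma: gained ['F648Y', 'R896L', 'R571S'] -> total ['F648Y', 'R571S', 'R896L']
  At Zeta: gained ['H534E'] -> total ['F648Y', 'H534E', 'R571S', 'R896L']
Mutations(Zeta) = ['F648Y', 'H534E', 'R571S', 'R896L']
Intersection: ['F547N', 'F648Y', 'R571S', 'R896L', 'R921P', 'W591H'] ∩ ['F648Y', 'H534E', 'R571S', 'R896L'] = ['F648Y', 'R571S', 'R896L']

Answer: F648Y,R571S,R896L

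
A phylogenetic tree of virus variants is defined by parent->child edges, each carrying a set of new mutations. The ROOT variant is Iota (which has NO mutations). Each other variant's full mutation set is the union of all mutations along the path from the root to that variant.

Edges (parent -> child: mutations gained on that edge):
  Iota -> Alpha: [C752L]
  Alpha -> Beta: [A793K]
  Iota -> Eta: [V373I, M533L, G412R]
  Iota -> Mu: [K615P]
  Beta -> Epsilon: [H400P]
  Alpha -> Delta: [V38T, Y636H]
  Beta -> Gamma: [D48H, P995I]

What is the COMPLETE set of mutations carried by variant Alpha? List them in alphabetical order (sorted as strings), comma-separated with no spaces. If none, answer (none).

Answer: C752L

Derivation:
At Iota: gained [] -> total []
At Alpha: gained ['C752L'] -> total ['C752L']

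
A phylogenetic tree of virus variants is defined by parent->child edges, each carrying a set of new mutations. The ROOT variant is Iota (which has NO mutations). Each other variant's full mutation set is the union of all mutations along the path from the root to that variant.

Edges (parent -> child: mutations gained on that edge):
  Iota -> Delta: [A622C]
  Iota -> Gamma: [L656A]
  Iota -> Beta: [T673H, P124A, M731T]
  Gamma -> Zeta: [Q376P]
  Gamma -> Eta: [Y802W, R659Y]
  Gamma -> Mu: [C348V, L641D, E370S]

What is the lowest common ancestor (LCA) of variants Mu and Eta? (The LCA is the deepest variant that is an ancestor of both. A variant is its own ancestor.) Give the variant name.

Answer: Gamma

Derivation:
Path from root to Mu: Iota -> Gamma -> Mu
  ancestors of Mu: {Iota, Gamma, Mu}
Path from root to Eta: Iota -> Gamma -> Eta
  ancestors of Eta: {Iota, Gamma, Eta}
Common ancestors: {Iota, Gamma}
Walk up from Eta: Eta (not in ancestors of Mu), Gamma (in ancestors of Mu), Iota (in ancestors of Mu)
Deepest common ancestor (LCA) = Gamma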